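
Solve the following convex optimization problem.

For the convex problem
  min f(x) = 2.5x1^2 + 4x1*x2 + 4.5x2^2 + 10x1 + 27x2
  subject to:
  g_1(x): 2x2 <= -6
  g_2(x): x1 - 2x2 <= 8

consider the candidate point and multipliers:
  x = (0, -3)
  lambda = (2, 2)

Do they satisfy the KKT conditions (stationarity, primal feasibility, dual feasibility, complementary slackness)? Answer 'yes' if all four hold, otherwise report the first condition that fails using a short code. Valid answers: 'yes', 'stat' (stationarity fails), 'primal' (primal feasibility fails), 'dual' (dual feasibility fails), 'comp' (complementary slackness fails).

Gradient of f: grad f(x) = Q x + c = (-2, 0)
Constraint values g_i(x) = a_i^T x - b_i:
  g_1((0, -3)) = 0
  g_2((0, -3)) = -2
Stationarity residual: grad f(x) + sum_i lambda_i a_i = (0, 0)
  -> stationarity OK
Primal feasibility (all g_i <= 0): OK
Dual feasibility (all lambda_i >= 0): OK
Complementary slackness (lambda_i * g_i(x) = 0 for all i): FAILS

Verdict: the first failing condition is complementary_slackness -> comp.

comp


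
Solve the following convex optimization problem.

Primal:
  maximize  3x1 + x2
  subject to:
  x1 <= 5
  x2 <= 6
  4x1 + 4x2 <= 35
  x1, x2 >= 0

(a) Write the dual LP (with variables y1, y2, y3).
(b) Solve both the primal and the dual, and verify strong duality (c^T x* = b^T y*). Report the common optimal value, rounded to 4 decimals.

The standard primal-dual pair for 'max c^T x s.t. A x <= b, x >= 0' is:
  Dual:  min b^T y  s.t.  A^T y >= c,  y >= 0.

So the dual LP is:
  minimize  5y1 + 6y2 + 35y3
  subject to:
    y1 + 4y3 >= 3
    y2 + 4y3 >= 1
    y1, y2, y3 >= 0

Solving the primal: x* = (5, 3.75).
  primal value c^T x* = 18.75.
Solving the dual: y* = (2, 0, 0.25).
  dual value b^T y* = 18.75.
Strong duality: c^T x* = b^T y*. Confirmed.

18.75


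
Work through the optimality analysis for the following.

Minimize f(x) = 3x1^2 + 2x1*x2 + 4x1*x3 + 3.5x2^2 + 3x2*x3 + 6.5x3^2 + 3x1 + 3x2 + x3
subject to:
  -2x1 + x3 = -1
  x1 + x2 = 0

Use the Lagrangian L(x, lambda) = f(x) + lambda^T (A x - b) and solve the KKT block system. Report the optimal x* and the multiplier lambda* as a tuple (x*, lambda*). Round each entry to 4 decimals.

Form the Lagrangian:
  L(x, lambda) = (1/2) x^T Q x + c^T x + lambda^T (A x - b)
Stationarity (grad_x L = 0): Q x + c + A^T lambda = 0.
Primal feasibility: A x = b.

This gives the KKT block system:
  [ Q   A^T ] [ x     ]   [-c ]
  [ A    0  ] [ lambda ] = [ b ]

Solving the linear system:
  x*      = (0.3846, -0.3846, -0.2308)
  lambda* = (1.6154, -0.3846)
  f(x*)   = 0.6923

x* = (0.3846, -0.3846, -0.2308), lambda* = (1.6154, -0.3846)


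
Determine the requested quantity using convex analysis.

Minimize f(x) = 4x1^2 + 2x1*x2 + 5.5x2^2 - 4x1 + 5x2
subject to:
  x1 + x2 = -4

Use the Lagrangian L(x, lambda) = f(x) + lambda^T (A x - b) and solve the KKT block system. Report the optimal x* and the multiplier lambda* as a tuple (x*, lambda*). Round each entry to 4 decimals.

Form the Lagrangian:
  L(x, lambda) = (1/2) x^T Q x + c^T x + lambda^T (A x - b)
Stationarity (grad_x L = 0): Q x + c + A^T lambda = 0.
Primal feasibility: A x = b.

This gives the KKT block system:
  [ Q   A^T ] [ x     ]   [-c ]
  [ A    0  ] [ lambda ] = [ b ]

Solving the linear system:
  x*      = (-1.8, -2.2)
  lambda* = (22.8)
  f(x*)   = 43.7

x* = (-1.8, -2.2), lambda* = (22.8)


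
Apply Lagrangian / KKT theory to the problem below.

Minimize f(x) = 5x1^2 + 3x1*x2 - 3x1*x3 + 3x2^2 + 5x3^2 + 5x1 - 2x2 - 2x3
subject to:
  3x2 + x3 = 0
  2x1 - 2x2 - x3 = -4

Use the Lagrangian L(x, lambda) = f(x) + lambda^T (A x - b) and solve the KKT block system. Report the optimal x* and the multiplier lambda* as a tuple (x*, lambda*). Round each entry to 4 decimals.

Form the Lagrangian:
  L(x, lambda) = (1/2) x^T Q x + c^T x + lambda^T (A x - b)
Stationarity (grad_x L = 0): Q x + c + A^T lambda = 0.
Primal feasibility: A x = b.

This gives the KKT block system:
  [ Q   A^T ] [ x     ]   [-c ]
  [ A    0  ] [ lambda ] = [ b ]

Solving the linear system:
  x*      = (-2.0723, 0.1445, -0.4335)
  lambda* = (7.1127, 6.9942)
  f(x*)   = 9.0968

x* = (-2.0723, 0.1445, -0.4335), lambda* = (7.1127, 6.9942)


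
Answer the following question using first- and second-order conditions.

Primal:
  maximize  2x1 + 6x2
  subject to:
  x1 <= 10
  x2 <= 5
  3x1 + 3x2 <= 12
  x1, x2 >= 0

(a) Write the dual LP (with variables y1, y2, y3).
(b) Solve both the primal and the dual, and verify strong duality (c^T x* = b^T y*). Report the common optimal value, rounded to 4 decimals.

The standard primal-dual pair for 'max c^T x s.t. A x <= b, x >= 0' is:
  Dual:  min b^T y  s.t.  A^T y >= c,  y >= 0.

So the dual LP is:
  minimize  10y1 + 5y2 + 12y3
  subject to:
    y1 + 3y3 >= 2
    y2 + 3y3 >= 6
    y1, y2, y3 >= 0

Solving the primal: x* = (0, 4).
  primal value c^T x* = 24.
Solving the dual: y* = (0, 0, 2).
  dual value b^T y* = 24.
Strong duality: c^T x* = b^T y*. Confirmed.

24


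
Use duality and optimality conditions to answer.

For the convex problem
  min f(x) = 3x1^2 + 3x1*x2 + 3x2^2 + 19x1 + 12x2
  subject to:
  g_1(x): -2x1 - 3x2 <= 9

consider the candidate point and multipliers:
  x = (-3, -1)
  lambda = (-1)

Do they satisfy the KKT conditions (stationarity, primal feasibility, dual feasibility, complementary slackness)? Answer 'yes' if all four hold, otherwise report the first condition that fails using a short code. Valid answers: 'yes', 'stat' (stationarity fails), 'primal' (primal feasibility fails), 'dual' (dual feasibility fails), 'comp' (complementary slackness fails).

Gradient of f: grad f(x) = Q x + c = (-2, -3)
Constraint values g_i(x) = a_i^T x - b_i:
  g_1((-3, -1)) = 0
Stationarity residual: grad f(x) + sum_i lambda_i a_i = (0, 0)
  -> stationarity OK
Primal feasibility (all g_i <= 0): OK
Dual feasibility (all lambda_i >= 0): FAILS
Complementary slackness (lambda_i * g_i(x) = 0 for all i): OK

Verdict: the first failing condition is dual_feasibility -> dual.

dual


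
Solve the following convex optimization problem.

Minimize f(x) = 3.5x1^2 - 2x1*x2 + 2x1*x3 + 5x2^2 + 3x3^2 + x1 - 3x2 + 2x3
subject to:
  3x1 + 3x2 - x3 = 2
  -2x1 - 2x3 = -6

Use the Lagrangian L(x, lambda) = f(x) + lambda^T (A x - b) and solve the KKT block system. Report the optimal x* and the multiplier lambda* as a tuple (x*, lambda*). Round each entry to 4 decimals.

Form the Lagrangian:
  L(x, lambda) = (1/2) x^T Q x + c^T x + lambda^T (A x - b)
Stationarity (grad_x L = 0): Q x + c + A^T lambda = 0.
Primal feasibility: A x = b.

This gives the KKT block system:
  [ Q   A^T ] [ x     ]   [-c ]
  [ A    0  ] [ lambda ] = [ b ]

Solving the linear system:
  x*      = (1.0761, 0.2318, 1.9239)
  lambda* = (0.9446, 7.3754)
  f(x*)   = 23.2958

x* = (1.0761, 0.2318, 1.9239), lambda* = (0.9446, 7.3754)


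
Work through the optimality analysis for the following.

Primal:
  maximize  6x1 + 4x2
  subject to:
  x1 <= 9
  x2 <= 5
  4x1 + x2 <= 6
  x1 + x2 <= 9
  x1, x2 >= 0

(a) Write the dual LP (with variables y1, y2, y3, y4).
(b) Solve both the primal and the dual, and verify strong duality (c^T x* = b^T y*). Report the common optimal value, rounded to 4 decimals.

The standard primal-dual pair for 'max c^T x s.t. A x <= b, x >= 0' is:
  Dual:  min b^T y  s.t.  A^T y >= c,  y >= 0.

So the dual LP is:
  minimize  9y1 + 5y2 + 6y3 + 9y4
  subject to:
    y1 + 4y3 + y4 >= 6
    y2 + y3 + y4 >= 4
    y1, y2, y3, y4 >= 0

Solving the primal: x* = (0.25, 5).
  primal value c^T x* = 21.5.
Solving the dual: y* = (0, 2.5, 1.5, 0).
  dual value b^T y* = 21.5.
Strong duality: c^T x* = b^T y*. Confirmed.

21.5


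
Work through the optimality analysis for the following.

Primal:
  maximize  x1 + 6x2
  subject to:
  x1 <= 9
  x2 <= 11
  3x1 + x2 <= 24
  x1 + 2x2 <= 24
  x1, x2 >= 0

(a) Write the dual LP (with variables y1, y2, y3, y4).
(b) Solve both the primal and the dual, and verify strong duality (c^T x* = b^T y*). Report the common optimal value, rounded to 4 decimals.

The standard primal-dual pair for 'max c^T x s.t. A x <= b, x >= 0' is:
  Dual:  min b^T y  s.t.  A^T y >= c,  y >= 0.

So the dual LP is:
  minimize  9y1 + 11y2 + 24y3 + 24y4
  subject to:
    y1 + 3y3 + y4 >= 1
    y2 + y3 + 2y4 >= 6
    y1, y2, y3, y4 >= 0

Solving the primal: x* = (2, 11).
  primal value c^T x* = 68.
Solving the dual: y* = (0, 4, 0, 1).
  dual value b^T y* = 68.
Strong duality: c^T x* = b^T y*. Confirmed.

68


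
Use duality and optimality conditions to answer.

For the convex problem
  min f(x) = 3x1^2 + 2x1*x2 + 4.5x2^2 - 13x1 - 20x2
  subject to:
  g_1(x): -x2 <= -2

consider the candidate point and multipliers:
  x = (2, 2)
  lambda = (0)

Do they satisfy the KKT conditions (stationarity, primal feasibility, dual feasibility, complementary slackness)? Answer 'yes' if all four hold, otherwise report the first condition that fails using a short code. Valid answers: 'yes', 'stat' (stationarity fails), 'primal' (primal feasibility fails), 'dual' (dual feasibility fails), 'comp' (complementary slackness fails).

Gradient of f: grad f(x) = Q x + c = (3, 2)
Constraint values g_i(x) = a_i^T x - b_i:
  g_1((2, 2)) = 0
Stationarity residual: grad f(x) + sum_i lambda_i a_i = (3, 2)
  -> stationarity FAILS
Primal feasibility (all g_i <= 0): OK
Dual feasibility (all lambda_i >= 0): OK
Complementary slackness (lambda_i * g_i(x) = 0 for all i): OK

Verdict: the first failing condition is stationarity -> stat.

stat


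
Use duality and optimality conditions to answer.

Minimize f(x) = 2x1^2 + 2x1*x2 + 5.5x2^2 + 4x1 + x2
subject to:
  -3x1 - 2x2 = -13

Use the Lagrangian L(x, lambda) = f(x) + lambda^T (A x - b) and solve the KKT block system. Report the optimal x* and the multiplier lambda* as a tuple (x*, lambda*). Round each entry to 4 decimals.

Form the Lagrangian:
  L(x, lambda) = (1/2) x^T Q x + c^T x + lambda^T (A x - b)
Stationarity (grad_x L = 0): Q x + c + A^T lambda = 0.
Primal feasibility: A x = b.

This gives the KKT block system:
  [ Q   A^T ] [ x     ]   [-c ]
  [ A    0  ] [ lambda ] = [ b ]

Solving the linear system:
  x*      = (4.033, 0.4505)
  lambda* = (7.011)
  f(x*)   = 53.8626

x* = (4.033, 0.4505), lambda* = (7.011)


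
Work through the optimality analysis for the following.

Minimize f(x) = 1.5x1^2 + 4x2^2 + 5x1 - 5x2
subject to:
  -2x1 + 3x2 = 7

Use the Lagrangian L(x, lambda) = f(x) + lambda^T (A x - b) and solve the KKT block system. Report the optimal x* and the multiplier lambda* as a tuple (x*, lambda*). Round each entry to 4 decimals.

Form the Lagrangian:
  L(x, lambda) = (1/2) x^T Q x + c^T x + lambda^T (A x - b)
Stationarity (grad_x L = 0): Q x + c + A^T lambda = 0.
Primal feasibility: A x = b.

This gives the KKT block system:
  [ Q   A^T ] [ x     ]   [-c ]
  [ A    0  ] [ lambda ] = [ b ]

Solving the linear system:
  x*      = (-2.1525, 0.8983)
  lambda* = (-0.7288)
  f(x*)   = -5.0763

x* = (-2.1525, 0.8983), lambda* = (-0.7288)


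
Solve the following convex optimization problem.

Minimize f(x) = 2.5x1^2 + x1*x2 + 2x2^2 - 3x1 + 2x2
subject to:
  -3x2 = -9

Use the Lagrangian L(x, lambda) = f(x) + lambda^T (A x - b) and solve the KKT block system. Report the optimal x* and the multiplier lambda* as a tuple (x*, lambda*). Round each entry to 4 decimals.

Form the Lagrangian:
  L(x, lambda) = (1/2) x^T Q x + c^T x + lambda^T (A x - b)
Stationarity (grad_x L = 0): Q x + c + A^T lambda = 0.
Primal feasibility: A x = b.

This gives the KKT block system:
  [ Q   A^T ] [ x     ]   [-c ]
  [ A    0  ] [ lambda ] = [ b ]

Solving the linear system:
  x*      = (0, 3)
  lambda* = (4.6667)
  f(x*)   = 24

x* = (0, 3), lambda* = (4.6667)


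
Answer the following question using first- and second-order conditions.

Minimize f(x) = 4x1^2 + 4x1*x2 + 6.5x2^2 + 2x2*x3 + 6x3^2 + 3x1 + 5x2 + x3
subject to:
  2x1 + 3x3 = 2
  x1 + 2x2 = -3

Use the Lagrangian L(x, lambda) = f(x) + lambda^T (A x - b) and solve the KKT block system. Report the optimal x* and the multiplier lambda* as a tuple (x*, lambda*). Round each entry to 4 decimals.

Form the Lagrangian:
  L(x, lambda) = (1/2) x^T Q x + c^T x + lambda^T (A x - b)
Stationarity (grad_x L = 0): Q x + c + A^T lambda = 0.
Primal feasibility: A x = b.

This gives the KKT block system:
  [ Q   A^T ] [ x     ]   [-c ]
  [ A    0  ] [ lambda ] = [ b ]

Solving the linear system:
  x*      = (0.0299, -1.515, 0.6467)
  lambda* = (-1.9102, 6.6407)
  f(x*)   = 8.4521

x* = (0.0299, -1.515, 0.6467), lambda* = (-1.9102, 6.6407)


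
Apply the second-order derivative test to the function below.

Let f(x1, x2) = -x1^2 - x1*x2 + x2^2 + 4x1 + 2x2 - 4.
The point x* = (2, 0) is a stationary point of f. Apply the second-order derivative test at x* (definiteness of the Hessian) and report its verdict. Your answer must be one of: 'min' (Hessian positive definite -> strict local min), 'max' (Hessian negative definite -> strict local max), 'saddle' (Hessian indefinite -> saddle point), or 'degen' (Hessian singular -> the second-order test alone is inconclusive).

Compute the Hessian H = grad^2 f:
  H = [[-2, -1], [-1, 2]]
Verify stationarity: grad f(x*) = H x* + g = (0, 0).
Eigenvalues of H: -2.2361, 2.2361.
Eigenvalues have mixed signs, so H is indefinite -> x* is a saddle point.

saddle


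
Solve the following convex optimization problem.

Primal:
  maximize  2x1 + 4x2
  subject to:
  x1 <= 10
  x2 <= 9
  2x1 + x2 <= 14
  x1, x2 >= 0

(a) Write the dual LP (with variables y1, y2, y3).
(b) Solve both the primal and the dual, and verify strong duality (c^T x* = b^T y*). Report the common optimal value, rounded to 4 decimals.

The standard primal-dual pair for 'max c^T x s.t. A x <= b, x >= 0' is:
  Dual:  min b^T y  s.t.  A^T y >= c,  y >= 0.

So the dual LP is:
  minimize  10y1 + 9y2 + 14y3
  subject to:
    y1 + 2y3 >= 2
    y2 + y3 >= 4
    y1, y2, y3 >= 0

Solving the primal: x* = (2.5, 9).
  primal value c^T x* = 41.
Solving the dual: y* = (0, 3, 1).
  dual value b^T y* = 41.
Strong duality: c^T x* = b^T y*. Confirmed.

41


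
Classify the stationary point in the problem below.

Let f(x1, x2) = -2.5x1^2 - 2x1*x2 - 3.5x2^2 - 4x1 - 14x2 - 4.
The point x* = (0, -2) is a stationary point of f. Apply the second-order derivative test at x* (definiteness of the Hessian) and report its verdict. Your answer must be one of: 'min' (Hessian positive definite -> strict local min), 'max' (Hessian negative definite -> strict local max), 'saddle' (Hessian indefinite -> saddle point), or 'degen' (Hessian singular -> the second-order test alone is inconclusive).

Compute the Hessian H = grad^2 f:
  H = [[-5, -2], [-2, -7]]
Verify stationarity: grad f(x*) = H x* + g = (0, 0).
Eigenvalues of H: -8.2361, -3.7639.
Both eigenvalues < 0, so H is negative definite -> x* is a strict local max.

max


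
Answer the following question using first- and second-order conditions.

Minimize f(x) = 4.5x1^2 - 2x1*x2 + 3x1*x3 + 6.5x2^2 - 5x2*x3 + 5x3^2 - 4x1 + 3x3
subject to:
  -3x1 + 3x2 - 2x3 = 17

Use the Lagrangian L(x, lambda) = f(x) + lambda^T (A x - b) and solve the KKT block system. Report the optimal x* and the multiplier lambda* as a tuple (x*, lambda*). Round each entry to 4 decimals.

Form the Lagrangian:
  L(x, lambda) = (1/2) x^T Q x + c^T x + lambda^T (A x - b)
Stationarity (grad_x L = 0): Q x + c + A^T lambda = 0.
Primal feasibility: A x = b.

This gives the KKT block system:
  [ Q   A^T ] [ x     ]   [-c ]
  [ A    0  ] [ lambda ] = [ b ]

Solving the linear system:
  x*      = (-2.9852, 2.1066, -0.8623)
  lambda* = (-12.5557)
  f(x*)   = 111.4008

x* = (-2.9852, 2.1066, -0.8623), lambda* = (-12.5557)


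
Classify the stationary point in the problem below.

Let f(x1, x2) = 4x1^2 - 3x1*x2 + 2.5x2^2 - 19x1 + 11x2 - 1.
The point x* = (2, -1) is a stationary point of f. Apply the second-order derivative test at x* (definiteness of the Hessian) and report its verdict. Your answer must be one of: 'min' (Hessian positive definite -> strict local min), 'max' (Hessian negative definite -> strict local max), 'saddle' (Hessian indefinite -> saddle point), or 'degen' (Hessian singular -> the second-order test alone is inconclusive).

Compute the Hessian H = grad^2 f:
  H = [[8, -3], [-3, 5]]
Verify stationarity: grad f(x*) = H x* + g = (0, 0).
Eigenvalues of H: 3.1459, 9.8541.
Both eigenvalues > 0, so H is positive definite -> x* is a strict local min.

min


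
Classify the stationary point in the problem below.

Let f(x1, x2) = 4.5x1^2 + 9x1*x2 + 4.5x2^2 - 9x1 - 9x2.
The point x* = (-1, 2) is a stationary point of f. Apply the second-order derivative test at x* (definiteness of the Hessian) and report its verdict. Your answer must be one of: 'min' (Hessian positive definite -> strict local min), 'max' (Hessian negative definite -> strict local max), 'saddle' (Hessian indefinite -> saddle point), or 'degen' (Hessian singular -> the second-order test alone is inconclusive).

Compute the Hessian H = grad^2 f:
  H = [[9, 9], [9, 9]]
Verify stationarity: grad f(x*) = H x* + g = (0, 0).
Eigenvalues of H: 0, 18.
H has a zero eigenvalue (singular; positive semidefinite but not definite), so H is neither positive definite, negative definite, nor indefinite. The second-order test alone is inconclusive -> degen.
(Indeed, f is constant along the null direction of H through x*, so x* is not a strict local extremum.)

degen


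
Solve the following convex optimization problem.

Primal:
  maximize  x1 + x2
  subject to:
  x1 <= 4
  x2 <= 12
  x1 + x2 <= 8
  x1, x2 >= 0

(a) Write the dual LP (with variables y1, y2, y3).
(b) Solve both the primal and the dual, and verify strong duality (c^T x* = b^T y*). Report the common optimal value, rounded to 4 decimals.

The standard primal-dual pair for 'max c^T x s.t. A x <= b, x >= 0' is:
  Dual:  min b^T y  s.t.  A^T y >= c,  y >= 0.

So the dual LP is:
  minimize  4y1 + 12y2 + 8y3
  subject to:
    y1 + y3 >= 1
    y2 + y3 >= 1
    y1, y2, y3 >= 0

Solving the primal: x* = (0, 8).
  primal value c^T x* = 8.
Solving the dual: y* = (0, 0, 1).
  dual value b^T y* = 8.
Strong duality: c^T x* = b^T y*. Confirmed.

8


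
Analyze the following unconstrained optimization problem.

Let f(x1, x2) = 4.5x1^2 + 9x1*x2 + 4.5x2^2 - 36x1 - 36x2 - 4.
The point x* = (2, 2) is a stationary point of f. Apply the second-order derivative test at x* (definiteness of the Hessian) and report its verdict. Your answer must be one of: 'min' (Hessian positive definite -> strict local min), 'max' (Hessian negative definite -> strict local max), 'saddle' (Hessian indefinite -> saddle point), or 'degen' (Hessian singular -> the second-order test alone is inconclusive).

Compute the Hessian H = grad^2 f:
  H = [[9, 9], [9, 9]]
Verify stationarity: grad f(x*) = H x* + g = (0, 0).
Eigenvalues of H: 0, 18.
H has a zero eigenvalue (singular; positive semidefinite but not definite), so H is neither positive definite, negative definite, nor indefinite. The second-order test alone is inconclusive -> degen.
(Indeed, f is constant along the null direction of H through x*, so x* is not a strict local extremum.)

degen


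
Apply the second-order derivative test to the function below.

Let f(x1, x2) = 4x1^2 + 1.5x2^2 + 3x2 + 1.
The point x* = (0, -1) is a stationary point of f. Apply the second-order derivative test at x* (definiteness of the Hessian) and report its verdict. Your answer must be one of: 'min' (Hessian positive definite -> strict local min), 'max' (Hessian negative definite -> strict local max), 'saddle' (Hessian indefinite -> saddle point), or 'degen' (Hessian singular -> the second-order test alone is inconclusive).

Compute the Hessian H = grad^2 f:
  H = [[8, 0], [0, 3]]
Verify stationarity: grad f(x*) = H x* + g = (0, 0).
Eigenvalues of H: 3, 8.
Both eigenvalues > 0, so H is positive definite -> x* is a strict local min.

min


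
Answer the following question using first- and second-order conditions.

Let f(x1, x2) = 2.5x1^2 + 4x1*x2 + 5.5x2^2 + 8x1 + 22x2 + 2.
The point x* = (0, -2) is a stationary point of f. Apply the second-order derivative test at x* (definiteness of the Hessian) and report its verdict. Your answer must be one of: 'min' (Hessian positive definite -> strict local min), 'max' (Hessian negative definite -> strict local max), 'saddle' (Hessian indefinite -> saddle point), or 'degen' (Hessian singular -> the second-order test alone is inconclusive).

Compute the Hessian H = grad^2 f:
  H = [[5, 4], [4, 11]]
Verify stationarity: grad f(x*) = H x* + g = (0, 0).
Eigenvalues of H: 3, 13.
Both eigenvalues > 0, so H is positive definite -> x* is a strict local min.

min


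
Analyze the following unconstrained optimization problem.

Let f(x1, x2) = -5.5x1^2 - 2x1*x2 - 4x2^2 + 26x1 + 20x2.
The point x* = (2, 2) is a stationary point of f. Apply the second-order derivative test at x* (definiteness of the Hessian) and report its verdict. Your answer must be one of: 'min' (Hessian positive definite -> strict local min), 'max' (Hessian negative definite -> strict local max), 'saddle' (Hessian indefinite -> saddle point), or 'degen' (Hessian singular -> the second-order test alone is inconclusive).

Compute the Hessian H = grad^2 f:
  H = [[-11, -2], [-2, -8]]
Verify stationarity: grad f(x*) = H x* + g = (0, 0).
Eigenvalues of H: -12, -7.
Both eigenvalues < 0, so H is negative definite -> x* is a strict local max.

max


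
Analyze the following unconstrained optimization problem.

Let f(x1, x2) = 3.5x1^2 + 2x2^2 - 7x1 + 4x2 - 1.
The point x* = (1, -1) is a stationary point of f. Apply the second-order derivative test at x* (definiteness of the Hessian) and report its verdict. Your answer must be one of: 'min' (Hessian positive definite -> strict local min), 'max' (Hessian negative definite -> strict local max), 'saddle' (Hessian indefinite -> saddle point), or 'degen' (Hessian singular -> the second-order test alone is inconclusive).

Compute the Hessian H = grad^2 f:
  H = [[7, 0], [0, 4]]
Verify stationarity: grad f(x*) = H x* + g = (0, 0).
Eigenvalues of H: 4, 7.
Both eigenvalues > 0, so H is positive definite -> x* is a strict local min.

min


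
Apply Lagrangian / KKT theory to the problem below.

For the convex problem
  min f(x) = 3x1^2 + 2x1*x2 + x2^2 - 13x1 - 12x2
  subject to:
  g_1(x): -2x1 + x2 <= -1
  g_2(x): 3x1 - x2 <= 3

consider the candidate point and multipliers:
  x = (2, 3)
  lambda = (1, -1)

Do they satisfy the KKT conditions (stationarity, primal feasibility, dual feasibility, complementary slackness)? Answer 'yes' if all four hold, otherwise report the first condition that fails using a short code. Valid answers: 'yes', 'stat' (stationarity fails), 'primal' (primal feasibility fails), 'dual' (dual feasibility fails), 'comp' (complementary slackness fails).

Gradient of f: grad f(x) = Q x + c = (5, -2)
Constraint values g_i(x) = a_i^T x - b_i:
  g_1((2, 3)) = 0
  g_2((2, 3)) = 0
Stationarity residual: grad f(x) + sum_i lambda_i a_i = (0, 0)
  -> stationarity OK
Primal feasibility (all g_i <= 0): OK
Dual feasibility (all lambda_i >= 0): FAILS
Complementary slackness (lambda_i * g_i(x) = 0 for all i): OK

Verdict: the first failing condition is dual_feasibility -> dual.

dual


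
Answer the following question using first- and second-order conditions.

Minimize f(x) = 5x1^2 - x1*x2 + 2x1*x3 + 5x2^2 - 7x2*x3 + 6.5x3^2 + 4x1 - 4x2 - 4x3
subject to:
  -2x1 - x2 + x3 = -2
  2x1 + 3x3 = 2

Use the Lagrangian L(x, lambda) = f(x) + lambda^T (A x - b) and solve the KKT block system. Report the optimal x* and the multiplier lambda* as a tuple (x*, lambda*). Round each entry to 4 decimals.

Form the Lagrangian:
  L(x, lambda) = (1/2) x^T Q x + c^T x + lambda^T (A x - b)
Stationarity (grad_x L = 0): Q x + c + A^T lambda = 0.
Primal feasibility: A x = b.

This gives the KKT block system:
  [ Q   A^T ] [ x     ]   [-c ]
  [ A    0  ] [ lambda ] = [ b ]

Solving the linear system:
  x*      = (0.5567, 1.1821, 0.2955)
  lambda* = (5.1959, 0.7079)
  f(x*)   = 2.646

x* = (0.5567, 1.1821, 0.2955), lambda* = (5.1959, 0.7079)


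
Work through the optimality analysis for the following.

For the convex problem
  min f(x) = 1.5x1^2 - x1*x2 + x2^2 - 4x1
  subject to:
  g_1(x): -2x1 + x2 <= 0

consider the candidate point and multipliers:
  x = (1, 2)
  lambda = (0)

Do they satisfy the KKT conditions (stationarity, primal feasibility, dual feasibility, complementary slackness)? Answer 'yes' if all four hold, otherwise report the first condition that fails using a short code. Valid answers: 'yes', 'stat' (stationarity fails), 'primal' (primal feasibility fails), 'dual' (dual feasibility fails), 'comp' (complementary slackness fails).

Gradient of f: grad f(x) = Q x + c = (-3, 3)
Constraint values g_i(x) = a_i^T x - b_i:
  g_1((1, 2)) = 0
Stationarity residual: grad f(x) + sum_i lambda_i a_i = (-3, 3)
  -> stationarity FAILS
Primal feasibility (all g_i <= 0): OK
Dual feasibility (all lambda_i >= 0): OK
Complementary slackness (lambda_i * g_i(x) = 0 for all i): OK

Verdict: the first failing condition is stationarity -> stat.

stat


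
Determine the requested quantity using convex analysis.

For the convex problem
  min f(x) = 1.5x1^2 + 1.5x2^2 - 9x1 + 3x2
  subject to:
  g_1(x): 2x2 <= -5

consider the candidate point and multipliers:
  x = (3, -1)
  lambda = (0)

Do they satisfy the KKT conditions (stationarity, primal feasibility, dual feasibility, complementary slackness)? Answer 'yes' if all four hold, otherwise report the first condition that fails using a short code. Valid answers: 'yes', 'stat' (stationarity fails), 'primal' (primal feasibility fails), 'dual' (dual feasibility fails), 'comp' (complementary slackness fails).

Gradient of f: grad f(x) = Q x + c = (0, 0)
Constraint values g_i(x) = a_i^T x - b_i:
  g_1((3, -1)) = 3
Stationarity residual: grad f(x) + sum_i lambda_i a_i = (0, 0)
  -> stationarity OK
Primal feasibility (all g_i <= 0): FAILS
Dual feasibility (all lambda_i >= 0): OK
Complementary slackness (lambda_i * g_i(x) = 0 for all i): OK

Verdict: the first failing condition is primal_feasibility -> primal.

primal


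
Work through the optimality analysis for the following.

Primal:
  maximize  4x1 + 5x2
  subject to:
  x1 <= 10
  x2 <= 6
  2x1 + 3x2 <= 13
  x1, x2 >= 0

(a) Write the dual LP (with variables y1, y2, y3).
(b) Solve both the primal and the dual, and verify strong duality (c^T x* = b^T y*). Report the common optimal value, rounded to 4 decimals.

The standard primal-dual pair for 'max c^T x s.t. A x <= b, x >= 0' is:
  Dual:  min b^T y  s.t.  A^T y >= c,  y >= 0.

So the dual LP is:
  minimize  10y1 + 6y2 + 13y3
  subject to:
    y1 + 2y3 >= 4
    y2 + 3y3 >= 5
    y1, y2, y3 >= 0

Solving the primal: x* = (6.5, 0).
  primal value c^T x* = 26.
Solving the dual: y* = (0, 0, 2).
  dual value b^T y* = 26.
Strong duality: c^T x* = b^T y*. Confirmed.

26


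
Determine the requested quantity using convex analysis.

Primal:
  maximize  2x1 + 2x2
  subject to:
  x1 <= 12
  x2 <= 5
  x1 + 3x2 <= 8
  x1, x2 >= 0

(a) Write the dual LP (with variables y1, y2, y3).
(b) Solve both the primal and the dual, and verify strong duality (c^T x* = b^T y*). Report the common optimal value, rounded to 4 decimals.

The standard primal-dual pair for 'max c^T x s.t. A x <= b, x >= 0' is:
  Dual:  min b^T y  s.t.  A^T y >= c,  y >= 0.

So the dual LP is:
  minimize  12y1 + 5y2 + 8y3
  subject to:
    y1 + y3 >= 2
    y2 + 3y3 >= 2
    y1, y2, y3 >= 0

Solving the primal: x* = (8, 0).
  primal value c^T x* = 16.
Solving the dual: y* = (0, 0, 2).
  dual value b^T y* = 16.
Strong duality: c^T x* = b^T y*. Confirmed.

16


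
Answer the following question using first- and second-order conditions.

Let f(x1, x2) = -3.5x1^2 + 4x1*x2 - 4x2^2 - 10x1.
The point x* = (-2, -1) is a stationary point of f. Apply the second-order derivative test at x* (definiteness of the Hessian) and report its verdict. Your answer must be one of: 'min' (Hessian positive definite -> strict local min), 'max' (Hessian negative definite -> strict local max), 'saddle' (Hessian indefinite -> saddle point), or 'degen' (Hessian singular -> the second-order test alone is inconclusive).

Compute the Hessian H = grad^2 f:
  H = [[-7, 4], [4, -8]]
Verify stationarity: grad f(x*) = H x* + g = (0, 0).
Eigenvalues of H: -11.5311, -3.4689.
Both eigenvalues < 0, so H is negative definite -> x* is a strict local max.

max


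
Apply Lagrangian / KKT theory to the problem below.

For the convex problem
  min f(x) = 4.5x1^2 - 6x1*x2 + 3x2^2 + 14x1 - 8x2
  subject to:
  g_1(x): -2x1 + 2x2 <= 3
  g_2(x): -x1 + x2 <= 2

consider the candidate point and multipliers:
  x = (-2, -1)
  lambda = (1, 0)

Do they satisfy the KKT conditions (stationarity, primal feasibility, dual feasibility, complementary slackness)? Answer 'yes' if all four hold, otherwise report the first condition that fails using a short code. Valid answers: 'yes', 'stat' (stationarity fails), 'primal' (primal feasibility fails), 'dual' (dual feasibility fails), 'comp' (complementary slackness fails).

Gradient of f: grad f(x) = Q x + c = (2, -2)
Constraint values g_i(x) = a_i^T x - b_i:
  g_1((-2, -1)) = -1
  g_2((-2, -1)) = -1
Stationarity residual: grad f(x) + sum_i lambda_i a_i = (0, 0)
  -> stationarity OK
Primal feasibility (all g_i <= 0): OK
Dual feasibility (all lambda_i >= 0): OK
Complementary slackness (lambda_i * g_i(x) = 0 for all i): FAILS

Verdict: the first failing condition is complementary_slackness -> comp.

comp


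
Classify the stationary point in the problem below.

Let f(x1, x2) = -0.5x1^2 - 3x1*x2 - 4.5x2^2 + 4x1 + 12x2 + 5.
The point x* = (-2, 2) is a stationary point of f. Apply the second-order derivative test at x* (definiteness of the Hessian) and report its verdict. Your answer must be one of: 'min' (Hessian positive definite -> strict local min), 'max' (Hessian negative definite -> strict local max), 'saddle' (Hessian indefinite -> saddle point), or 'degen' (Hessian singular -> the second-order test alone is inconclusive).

Compute the Hessian H = grad^2 f:
  H = [[-1, -3], [-3, -9]]
Verify stationarity: grad f(x*) = H x* + g = (0, 0).
Eigenvalues of H: -10, 0.
H has a zero eigenvalue (singular; negative semidefinite but not definite), so H is neither positive definite, negative definite, nor indefinite. The second-order test alone is inconclusive -> degen.
(Indeed, f is constant along the null direction of H through x*, so x* is not a strict local extremum.)

degen


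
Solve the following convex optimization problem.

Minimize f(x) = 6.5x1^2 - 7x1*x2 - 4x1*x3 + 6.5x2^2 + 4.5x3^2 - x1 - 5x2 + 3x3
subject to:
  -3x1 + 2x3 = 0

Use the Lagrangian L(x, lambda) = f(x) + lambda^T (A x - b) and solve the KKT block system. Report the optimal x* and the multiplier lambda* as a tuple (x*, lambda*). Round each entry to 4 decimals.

Form the Lagrangian:
  L(x, lambda) = (1/2) x^T Q x + c^T x + lambda^T (A x - b)
Stationarity (grad_x L = 0): Q x + c + A^T lambda = 0.
Primal feasibility: A x = b.

This gives the KKT block system:
  [ Q   A^T ] [ x     ]   [-c ]
  [ A    0  ] [ lambda ] = [ b ]

Solving the linear system:
  x*      = (-0.0462, 0.3597, -0.0693)
  lambda* = (-1.2805)
  f(x*)   = -0.9802

x* = (-0.0462, 0.3597, -0.0693), lambda* = (-1.2805)


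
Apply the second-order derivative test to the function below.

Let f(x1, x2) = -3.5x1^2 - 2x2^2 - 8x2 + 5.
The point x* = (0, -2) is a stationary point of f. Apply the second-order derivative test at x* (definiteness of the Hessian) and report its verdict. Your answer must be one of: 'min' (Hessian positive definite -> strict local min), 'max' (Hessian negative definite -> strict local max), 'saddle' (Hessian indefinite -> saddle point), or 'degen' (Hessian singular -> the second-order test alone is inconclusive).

Compute the Hessian H = grad^2 f:
  H = [[-7, 0], [0, -4]]
Verify stationarity: grad f(x*) = H x* + g = (0, 0).
Eigenvalues of H: -7, -4.
Both eigenvalues < 0, so H is negative definite -> x* is a strict local max.

max


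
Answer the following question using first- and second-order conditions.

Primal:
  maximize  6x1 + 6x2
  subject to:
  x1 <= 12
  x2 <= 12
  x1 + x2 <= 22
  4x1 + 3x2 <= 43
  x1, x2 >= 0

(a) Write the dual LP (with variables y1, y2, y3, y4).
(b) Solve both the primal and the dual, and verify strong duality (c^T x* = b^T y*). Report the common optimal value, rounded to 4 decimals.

The standard primal-dual pair for 'max c^T x s.t. A x <= b, x >= 0' is:
  Dual:  min b^T y  s.t.  A^T y >= c,  y >= 0.

So the dual LP is:
  minimize  12y1 + 12y2 + 22y3 + 43y4
  subject to:
    y1 + y3 + 4y4 >= 6
    y2 + y3 + 3y4 >= 6
    y1, y2, y3, y4 >= 0

Solving the primal: x* = (1.75, 12).
  primal value c^T x* = 82.5.
Solving the dual: y* = (0, 1.5, 0, 1.5).
  dual value b^T y* = 82.5.
Strong duality: c^T x* = b^T y*. Confirmed.

82.5


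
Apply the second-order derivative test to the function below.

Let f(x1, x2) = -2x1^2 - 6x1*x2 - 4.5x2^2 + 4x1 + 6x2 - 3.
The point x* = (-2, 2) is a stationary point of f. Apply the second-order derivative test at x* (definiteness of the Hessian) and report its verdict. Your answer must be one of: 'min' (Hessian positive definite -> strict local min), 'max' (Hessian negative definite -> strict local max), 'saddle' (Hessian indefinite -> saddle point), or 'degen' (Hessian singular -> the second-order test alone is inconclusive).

Compute the Hessian H = grad^2 f:
  H = [[-4, -6], [-6, -9]]
Verify stationarity: grad f(x*) = H x* + g = (0, 0).
Eigenvalues of H: -13, 0.
H has a zero eigenvalue (singular; negative semidefinite but not definite), so H is neither positive definite, negative definite, nor indefinite. The second-order test alone is inconclusive -> degen.
(Indeed, f is constant along the null direction of H through x*, so x* is not a strict local extremum.)

degen


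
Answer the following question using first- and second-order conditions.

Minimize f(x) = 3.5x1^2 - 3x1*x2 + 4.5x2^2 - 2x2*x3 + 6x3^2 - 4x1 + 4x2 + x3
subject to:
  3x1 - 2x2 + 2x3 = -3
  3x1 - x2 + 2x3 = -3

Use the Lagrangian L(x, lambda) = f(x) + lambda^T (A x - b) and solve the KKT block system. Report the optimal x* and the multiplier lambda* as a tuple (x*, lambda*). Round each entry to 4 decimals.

Form the Lagrangian:
  L(x, lambda) = (1/2) x^T Q x + c^T x + lambda^T (A x - b)
Stationarity (grad_x L = 0): Q x + c + A^T lambda = 0.
Primal feasibility: A x = b.

This gives the KKT block system:
  [ Q   A^T ] [ x     ]   [-c ]
  [ A    0  ] [ lambda ] = [ b ]

Solving the linear system:
  x*      = (-0.6324, 0, -0.5515)
  lambda* = (4.1912, -1.3824)
  f(x*)   = 5.2022

x* = (-0.6324, 0, -0.5515), lambda* = (4.1912, -1.3824)


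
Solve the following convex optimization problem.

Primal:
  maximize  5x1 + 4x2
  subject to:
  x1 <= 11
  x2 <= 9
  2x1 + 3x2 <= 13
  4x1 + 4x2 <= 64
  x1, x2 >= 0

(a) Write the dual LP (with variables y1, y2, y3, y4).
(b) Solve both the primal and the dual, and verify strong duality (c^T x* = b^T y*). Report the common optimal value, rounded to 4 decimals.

The standard primal-dual pair for 'max c^T x s.t. A x <= b, x >= 0' is:
  Dual:  min b^T y  s.t.  A^T y >= c,  y >= 0.

So the dual LP is:
  minimize  11y1 + 9y2 + 13y3 + 64y4
  subject to:
    y1 + 2y3 + 4y4 >= 5
    y2 + 3y3 + 4y4 >= 4
    y1, y2, y3, y4 >= 0

Solving the primal: x* = (6.5, 0).
  primal value c^T x* = 32.5.
Solving the dual: y* = (0, 0, 2.5, 0).
  dual value b^T y* = 32.5.
Strong duality: c^T x* = b^T y*. Confirmed.

32.5


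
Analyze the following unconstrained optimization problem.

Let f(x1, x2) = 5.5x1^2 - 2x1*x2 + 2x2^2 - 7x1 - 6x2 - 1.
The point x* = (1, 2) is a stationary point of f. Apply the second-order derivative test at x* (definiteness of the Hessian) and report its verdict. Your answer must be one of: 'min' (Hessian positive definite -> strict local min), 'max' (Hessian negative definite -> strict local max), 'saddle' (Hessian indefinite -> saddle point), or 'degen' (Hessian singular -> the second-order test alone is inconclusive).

Compute the Hessian H = grad^2 f:
  H = [[11, -2], [-2, 4]]
Verify stationarity: grad f(x*) = H x* + g = (0, 0).
Eigenvalues of H: 3.4689, 11.5311.
Both eigenvalues > 0, so H is positive definite -> x* is a strict local min.

min


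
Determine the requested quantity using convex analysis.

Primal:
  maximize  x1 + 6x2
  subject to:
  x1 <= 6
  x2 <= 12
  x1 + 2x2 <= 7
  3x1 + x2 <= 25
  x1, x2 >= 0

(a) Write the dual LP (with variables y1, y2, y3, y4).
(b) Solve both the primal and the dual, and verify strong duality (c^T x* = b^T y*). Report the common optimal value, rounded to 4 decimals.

The standard primal-dual pair for 'max c^T x s.t. A x <= b, x >= 0' is:
  Dual:  min b^T y  s.t.  A^T y >= c,  y >= 0.

So the dual LP is:
  minimize  6y1 + 12y2 + 7y3 + 25y4
  subject to:
    y1 + y3 + 3y4 >= 1
    y2 + 2y3 + y4 >= 6
    y1, y2, y3, y4 >= 0

Solving the primal: x* = (0, 3.5).
  primal value c^T x* = 21.
Solving the dual: y* = (0, 0, 3, 0).
  dual value b^T y* = 21.
Strong duality: c^T x* = b^T y*. Confirmed.

21


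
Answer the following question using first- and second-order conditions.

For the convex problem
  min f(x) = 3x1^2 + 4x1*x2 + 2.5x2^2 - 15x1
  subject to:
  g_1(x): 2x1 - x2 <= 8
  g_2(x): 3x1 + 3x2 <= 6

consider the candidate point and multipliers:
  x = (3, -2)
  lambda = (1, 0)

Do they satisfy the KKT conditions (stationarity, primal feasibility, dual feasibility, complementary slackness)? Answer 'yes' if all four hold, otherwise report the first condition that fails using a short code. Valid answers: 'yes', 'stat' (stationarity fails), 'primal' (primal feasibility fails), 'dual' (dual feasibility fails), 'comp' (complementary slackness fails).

Gradient of f: grad f(x) = Q x + c = (-5, 2)
Constraint values g_i(x) = a_i^T x - b_i:
  g_1((3, -2)) = 0
  g_2((3, -2)) = -3
Stationarity residual: grad f(x) + sum_i lambda_i a_i = (-3, 1)
  -> stationarity FAILS
Primal feasibility (all g_i <= 0): OK
Dual feasibility (all lambda_i >= 0): OK
Complementary slackness (lambda_i * g_i(x) = 0 for all i): OK

Verdict: the first failing condition is stationarity -> stat.

stat


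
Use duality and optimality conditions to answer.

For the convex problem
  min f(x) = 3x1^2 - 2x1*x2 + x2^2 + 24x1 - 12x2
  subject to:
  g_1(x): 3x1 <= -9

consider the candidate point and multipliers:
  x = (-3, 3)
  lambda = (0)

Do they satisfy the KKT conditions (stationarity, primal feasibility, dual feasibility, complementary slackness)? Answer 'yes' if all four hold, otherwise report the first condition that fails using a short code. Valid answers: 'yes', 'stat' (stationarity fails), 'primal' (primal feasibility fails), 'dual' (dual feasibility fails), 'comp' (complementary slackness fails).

Gradient of f: grad f(x) = Q x + c = (0, 0)
Constraint values g_i(x) = a_i^T x - b_i:
  g_1((-3, 3)) = 0
Stationarity residual: grad f(x) + sum_i lambda_i a_i = (0, 0)
  -> stationarity OK
Primal feasibility (all g_i <= 0): OK
Dual feasibility (all lambda_i >= 0): OK
Complementary slackness (lambda_i * g_i(x) = 0 for all i): OK

Verdict: yes, KKT holds.

yes


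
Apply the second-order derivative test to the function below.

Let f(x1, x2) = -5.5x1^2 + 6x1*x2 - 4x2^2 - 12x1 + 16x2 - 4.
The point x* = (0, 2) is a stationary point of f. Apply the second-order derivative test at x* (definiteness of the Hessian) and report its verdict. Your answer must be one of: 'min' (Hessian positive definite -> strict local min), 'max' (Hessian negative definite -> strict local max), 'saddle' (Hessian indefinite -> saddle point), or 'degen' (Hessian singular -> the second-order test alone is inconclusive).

Compute the Hessian H = grad^2 f:
  H = [[-11, 6], [6, -8]]
Verify stationarity: grad f(x*) = H x* + g = (0, 0).
Eigenvalues of H: -15.6847, -3.3153.
Both eigenvalues < 0, so H is negative definite -> x* is a strict local max.

max


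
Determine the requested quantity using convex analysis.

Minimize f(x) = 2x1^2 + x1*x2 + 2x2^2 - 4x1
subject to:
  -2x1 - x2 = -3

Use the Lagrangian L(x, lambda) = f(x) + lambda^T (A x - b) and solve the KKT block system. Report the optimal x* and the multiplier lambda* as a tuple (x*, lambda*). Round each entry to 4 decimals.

Form the Lagrangian:
  L(x, lambda) = (1/2) x^T Q x + c^T x + lambda^T (A x - b)
Stationarity (grad_x L = 0): Q x + c + A^T lambda = 0.
Primal feasibility: A x = b.

This gives the KKT block system:
  [ Q   A^T ] [ x     ]   [-c ]
  [ A    0  ] [ lambda ] = [ b ]

Solving the linear system:
  x*      = (1.5625, -0.125)
  lambda* = (1.0625)
  f(x*)   = -1.5312

x* = (1.5625, -0.125), lambda* = (1.0625)
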